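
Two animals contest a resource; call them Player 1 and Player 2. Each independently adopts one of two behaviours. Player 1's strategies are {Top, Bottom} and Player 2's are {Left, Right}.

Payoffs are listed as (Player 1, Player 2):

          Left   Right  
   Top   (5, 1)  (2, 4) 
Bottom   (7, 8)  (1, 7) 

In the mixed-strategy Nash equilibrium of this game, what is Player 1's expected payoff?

3

First find y, the probability Player 2 plays Left, from Player 1's indifference between Top and Bottom: 5y + 2(1−y) = 7y + (1−y), giving y = 1/3.
Since Player 1 is indifferent in equilibrium, Player 1's expected payoff equals the payoff from either row against (1/3, 2/3). Using Top: 5(1/3) + 2(2/3) = 3.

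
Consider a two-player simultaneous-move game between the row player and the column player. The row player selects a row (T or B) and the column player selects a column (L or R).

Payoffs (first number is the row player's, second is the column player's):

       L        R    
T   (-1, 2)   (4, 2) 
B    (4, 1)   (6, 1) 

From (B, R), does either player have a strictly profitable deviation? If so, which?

Neither

The row player at (B, R) earns 6; deviating to T yields 4 — not better.
The column player earns 1; deviating to L yields 1 — not better.
Neither player can strictly improve; the profile is a Nash equilibrium.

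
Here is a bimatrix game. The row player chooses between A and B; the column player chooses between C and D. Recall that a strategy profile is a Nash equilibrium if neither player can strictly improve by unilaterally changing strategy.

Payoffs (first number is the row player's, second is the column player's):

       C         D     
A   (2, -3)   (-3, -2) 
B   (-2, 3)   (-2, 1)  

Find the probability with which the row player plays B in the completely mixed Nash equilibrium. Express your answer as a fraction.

1/3

Let r be the probability that the row player plays A. In a completely mixed equilibrium, the column player must be indifferent between C and D.
The column player's expected payoff from C is −3r + 3(1−r); from D it is −2r + (1−r).
Setting these equal: −6r + 3 = −3r + 1, so r = 2/3.
Therefore the row player plays B with probability 1 − 2/3 = 1/3.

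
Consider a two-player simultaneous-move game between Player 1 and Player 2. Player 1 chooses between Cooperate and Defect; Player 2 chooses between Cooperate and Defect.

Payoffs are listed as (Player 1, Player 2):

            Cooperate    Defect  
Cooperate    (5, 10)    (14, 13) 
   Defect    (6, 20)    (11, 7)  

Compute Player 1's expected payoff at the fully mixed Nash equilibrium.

29/4

First find q, the probability Player 2 plays Cooperate, from Player 1's indifference between Cooperate and Defect: 5q + 14(1−q) = 6q + 11(1−q), giving q = 3/4.
Since Player 1 is indifferent in equilibrium, Player 1's expected payoff equals the payoff from either row against (3/4, 1/4). Using Cooperate: 5(3/4) + 14(1/4) = 29/4.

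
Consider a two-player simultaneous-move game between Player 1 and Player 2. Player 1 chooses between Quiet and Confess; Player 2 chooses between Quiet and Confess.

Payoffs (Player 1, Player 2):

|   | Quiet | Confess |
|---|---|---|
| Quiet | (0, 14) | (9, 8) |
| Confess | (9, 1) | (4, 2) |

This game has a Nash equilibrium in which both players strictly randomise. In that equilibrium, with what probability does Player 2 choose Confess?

Let q be the probability that Player 2 plays Quiet. In a completely mixed equilibrium, Player 1 must be indifferent between Quiet and Confess.
Player 1's expected payoff from Quiet is 9(1−q); from Confess it is 9q + 4(1−q).
Setting these equal: −9q + 9 = 5q + 4, so q = 5/14.
Therefore Player 2 plays Confess with probability 1 − 5/14 = 9/14.

9/14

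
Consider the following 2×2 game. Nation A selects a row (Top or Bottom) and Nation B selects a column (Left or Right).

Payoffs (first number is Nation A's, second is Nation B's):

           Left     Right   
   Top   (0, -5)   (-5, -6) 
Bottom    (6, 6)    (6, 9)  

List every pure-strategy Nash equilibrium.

(Top, Left): Nation A prefers Bottom (6 > 0) — not an equilibrium.
(Top, Right): Nation A prefers Bottom (6 > -5); Nation B prefers Left (-5 > -6) — not an equilibrium.
(Bottom, Left): Nation B prefers Right (9 > 6) — not an equilibrium.
(Bottom, Right): Nation A gets 6 ≥ -5 from Top, and Nation B gets 9 ≥ 6 from Left — Nash equilibrium.

(Bottom, Right)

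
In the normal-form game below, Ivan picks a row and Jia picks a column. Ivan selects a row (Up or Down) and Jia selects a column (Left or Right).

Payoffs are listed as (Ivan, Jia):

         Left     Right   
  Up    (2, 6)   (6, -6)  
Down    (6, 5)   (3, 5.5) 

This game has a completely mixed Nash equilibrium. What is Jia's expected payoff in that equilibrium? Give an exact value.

126/25

First find x, the probability Ivan plays Up, from Jia's indifference between Left and Right: 6x + 5(1−x) = −6x + 5.5(1−x), giving x = 1/25.
Since Jia is indifferent in equilibrium, Jia's expected payoff equals the payoff from either column against (1/25, 24/25). Using Left: 6(1/25) + 5(24/25) = 126/25.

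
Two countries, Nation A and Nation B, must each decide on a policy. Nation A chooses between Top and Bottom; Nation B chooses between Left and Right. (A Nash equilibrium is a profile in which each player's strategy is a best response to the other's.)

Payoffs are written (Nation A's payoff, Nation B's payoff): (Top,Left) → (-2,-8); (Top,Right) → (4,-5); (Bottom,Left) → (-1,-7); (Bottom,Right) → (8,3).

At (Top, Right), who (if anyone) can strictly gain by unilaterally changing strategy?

Nation A

Nation A at (Top, Right) earns 4; deviating to Bottom yields 8 — a strict improvement.
Nation B earns -5; deviating to Left yields -8 — not better.
Only Nation A has a strictly profitable deviation.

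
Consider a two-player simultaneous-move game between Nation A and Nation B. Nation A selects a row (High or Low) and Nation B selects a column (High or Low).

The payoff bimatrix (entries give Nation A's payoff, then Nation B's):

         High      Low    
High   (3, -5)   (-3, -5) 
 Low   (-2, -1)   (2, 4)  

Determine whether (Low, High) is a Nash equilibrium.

No

At (Low, High), Nation A earns -2; switching to High would give 3, so Nation A would deviate.
Nation B earns -1; switching to Low would give 4, so Nation B would deviate.
Since at least one player can profitably deviate, this is not a Nash equilibrium.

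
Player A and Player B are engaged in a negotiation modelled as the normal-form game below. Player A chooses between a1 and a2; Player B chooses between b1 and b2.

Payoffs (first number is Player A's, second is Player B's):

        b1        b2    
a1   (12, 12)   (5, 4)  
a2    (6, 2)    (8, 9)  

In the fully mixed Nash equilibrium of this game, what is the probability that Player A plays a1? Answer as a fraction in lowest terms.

Let x be the probability that Player A plays a1. In a completely mixed equilibrium, Player B must be indifferent between b1 and b2.
Player B's expected payoff from b1 is 12x + 2(1−x); from b2 it is 4x + 9(1−x).
Setting these equal: 10x + 2 = −5x + 9, so x = 7/15.

7/15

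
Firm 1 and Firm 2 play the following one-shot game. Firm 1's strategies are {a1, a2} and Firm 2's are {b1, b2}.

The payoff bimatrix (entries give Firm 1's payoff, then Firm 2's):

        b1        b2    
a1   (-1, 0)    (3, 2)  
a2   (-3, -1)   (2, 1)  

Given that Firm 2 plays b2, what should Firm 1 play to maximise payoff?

a1

Against b2, Firm 1 earns 3 from a1 and 2 from a2.
So a1 is the best response.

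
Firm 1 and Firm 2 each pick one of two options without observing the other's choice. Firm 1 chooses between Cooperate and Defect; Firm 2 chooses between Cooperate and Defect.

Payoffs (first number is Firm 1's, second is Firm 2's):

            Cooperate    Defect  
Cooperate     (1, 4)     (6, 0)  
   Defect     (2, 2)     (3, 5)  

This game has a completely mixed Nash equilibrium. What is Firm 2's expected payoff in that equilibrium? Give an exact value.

20/7

First find p, the probability Firm 1 plays Cooperate, from Firm 2's indifference between Cooperate and Defect: 4p + 2(1−p) = 5(1−p), giving p = 3/7.
Since Firm 2 is indifferent in equilibrium, Firm 2's expected payoff equals the payoff from either column against (3/7, 4/7). Using Cooperate: 4(3/7) + 2(4/7) = 20/7.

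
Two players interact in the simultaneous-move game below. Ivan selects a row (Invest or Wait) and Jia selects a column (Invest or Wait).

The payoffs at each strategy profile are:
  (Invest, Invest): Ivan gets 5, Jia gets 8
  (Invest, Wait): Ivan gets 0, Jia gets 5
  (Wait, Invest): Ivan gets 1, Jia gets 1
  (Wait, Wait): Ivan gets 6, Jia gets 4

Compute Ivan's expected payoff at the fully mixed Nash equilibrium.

First find y, the probability Jia plays Invest, from Ivan's indifference between Invest and Wait: 5y = y + 6(1−y), giving y = 3/5.
Since Ivan is indifferent in equilibrium, Ivan's expected payoff equals the payoff from either row against (3/5, 2/5). Using Invest: 5(3/5) = 3.

3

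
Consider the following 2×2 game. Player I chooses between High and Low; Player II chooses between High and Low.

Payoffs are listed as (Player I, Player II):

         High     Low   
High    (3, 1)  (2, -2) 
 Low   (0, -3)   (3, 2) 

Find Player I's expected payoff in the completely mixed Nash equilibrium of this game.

First find q, the probability Player II plays High, from Player I's indifference between High and Low: 3q + 2(1−q) = 3(1−q), giving q = 1/4.
Since Player I is indifferent in equilibrium, Player I's expected payoff equals the payoff from either row against (1/4, 3/4). Using High: 3(1/4) + 2(3/4) = 9/4.

9/4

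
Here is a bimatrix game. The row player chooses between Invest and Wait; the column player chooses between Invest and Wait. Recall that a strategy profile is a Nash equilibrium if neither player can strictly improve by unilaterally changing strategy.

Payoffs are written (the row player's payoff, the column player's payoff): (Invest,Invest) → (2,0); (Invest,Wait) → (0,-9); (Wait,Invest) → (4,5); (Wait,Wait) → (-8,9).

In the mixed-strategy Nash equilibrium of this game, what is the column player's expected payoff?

First find p, the probability the row player plays Invest, from the column player's indifference between Invest and Wait: 5(1−p) = −9p + 9(1−p), giving p = 4/13.
Since the column player is indifferent in equilibrium, the column player's expected payoff equals the payoff from either column against (4/13, 9/13). Using Invest: 5(9/13) = 45/13.

45/13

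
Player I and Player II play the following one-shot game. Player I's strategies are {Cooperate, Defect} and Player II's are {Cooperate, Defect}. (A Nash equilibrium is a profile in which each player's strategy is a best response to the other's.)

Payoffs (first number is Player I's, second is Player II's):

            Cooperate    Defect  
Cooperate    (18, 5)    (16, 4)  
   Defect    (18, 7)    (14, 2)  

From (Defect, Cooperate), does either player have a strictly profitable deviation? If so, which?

Neither

Player I at (Defect, Cooperate) earns 18; deviating to Cooperate yields 18 — not better.
Player II earns 7; deviating to Defect yields 2 — not better.
Neither player can strictly improve; the profile is a Nash equilibrium.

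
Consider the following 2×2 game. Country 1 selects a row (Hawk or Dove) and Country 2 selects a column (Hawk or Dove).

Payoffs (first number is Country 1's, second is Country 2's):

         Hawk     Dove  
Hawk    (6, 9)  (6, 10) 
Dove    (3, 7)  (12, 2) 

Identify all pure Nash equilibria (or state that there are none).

(Hawk, Hawk): Country 2 prefers Dove (10 > 9) — not an equilibrium.
(Hawk, Dove): Country 1 prefers Dove (12 > 6) — not an equilibrium.
(Dove, Hawk): Country 1 prefers Hawk (6 > 3) — not an equilibrium.
(Dove, Dove): Country 2 prefers Hawk (7 > 2) — not an equilibrium.

none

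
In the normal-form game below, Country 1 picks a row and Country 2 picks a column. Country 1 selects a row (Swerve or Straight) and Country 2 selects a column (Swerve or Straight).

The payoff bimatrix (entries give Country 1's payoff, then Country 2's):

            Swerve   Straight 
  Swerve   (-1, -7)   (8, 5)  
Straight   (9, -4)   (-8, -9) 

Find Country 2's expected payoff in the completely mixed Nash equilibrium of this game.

-83/17

First find x, the probability Country 1 plays Swerve, from Country 2's indifference between Swerve and Straight: −7x − 4(1−x) = 5x − 9(1−x), giving x = 5/17.
Since Country 2 is indifferent in equilibrium, Country 2's expected payoff equals the payoff from either column against (5/17, 12/17). Using Swerve: −7(5/17) − 4(12/17) = -83/17.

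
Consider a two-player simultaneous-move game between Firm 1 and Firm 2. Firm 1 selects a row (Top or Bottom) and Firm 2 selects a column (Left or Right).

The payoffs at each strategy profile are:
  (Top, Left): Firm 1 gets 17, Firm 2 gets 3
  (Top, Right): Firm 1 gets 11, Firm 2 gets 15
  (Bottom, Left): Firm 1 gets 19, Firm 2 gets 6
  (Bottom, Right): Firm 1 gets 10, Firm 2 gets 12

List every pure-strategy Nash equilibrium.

(Top, Left): Firm 1 prefers Bottom (19 > 17); Firm 2 prefers Right (15 > 3) — not an equilibrium.
(Top, Right): Firm 1 gets 11 ≥ 10 from Bottom, and Firm 2 gets 15 ≥ 3 from Left — Nash equilibrium.
(Bottom, Left): Firm 2 prefers Right (12 > 6) — not an equilibrium.
(Bottom, Right): Firm 1 prefers Top (11 > 10) — not an equilibrium.

(Top, Right)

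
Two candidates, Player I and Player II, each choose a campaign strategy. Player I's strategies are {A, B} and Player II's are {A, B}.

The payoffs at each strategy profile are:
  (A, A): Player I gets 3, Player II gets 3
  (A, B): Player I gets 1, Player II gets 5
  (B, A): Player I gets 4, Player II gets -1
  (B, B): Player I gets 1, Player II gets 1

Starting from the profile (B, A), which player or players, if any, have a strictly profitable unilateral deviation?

Player I at (B, A) earns 4; deviating to A yields 3 — not better.
Player II earns -1; deviating to B yields 1 — a strict improvement.
Only Player II has a strictly profitable deviation.

Player II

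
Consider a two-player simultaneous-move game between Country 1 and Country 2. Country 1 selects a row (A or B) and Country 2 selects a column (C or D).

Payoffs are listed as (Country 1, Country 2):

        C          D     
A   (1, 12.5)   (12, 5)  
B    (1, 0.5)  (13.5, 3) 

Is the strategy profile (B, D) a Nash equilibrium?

Yes

At (B, D), Country 1 earns 13.5; switching to A would give 12, so Country 1 has no profitable deviation.
Country 2 earns 3; switching to C would give 0.5, so Country 2 has no profitable deviation.
Neither player can gain by a unilateral deviation, so this profile is a Nash equilibrium.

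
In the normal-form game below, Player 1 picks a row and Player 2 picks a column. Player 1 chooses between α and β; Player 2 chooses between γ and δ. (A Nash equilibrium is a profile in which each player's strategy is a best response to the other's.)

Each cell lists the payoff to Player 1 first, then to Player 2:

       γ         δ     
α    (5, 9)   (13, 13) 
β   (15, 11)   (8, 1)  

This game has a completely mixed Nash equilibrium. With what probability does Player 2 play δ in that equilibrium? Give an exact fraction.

Let q be the probability that Player 2 plays γ. In a completely mixed equilibrium, Player 1 must be indifferent between α and β.
Player 1's expected payoff from α is 5q + 13(1−q); from β it is 15q + 8(1−q).
Setting these equal: −8q + 13 = 7q + 8, so q = 1/3.
Therefore Player 2 plays δ with probability 1 − 1/3 = 2/3.

2/3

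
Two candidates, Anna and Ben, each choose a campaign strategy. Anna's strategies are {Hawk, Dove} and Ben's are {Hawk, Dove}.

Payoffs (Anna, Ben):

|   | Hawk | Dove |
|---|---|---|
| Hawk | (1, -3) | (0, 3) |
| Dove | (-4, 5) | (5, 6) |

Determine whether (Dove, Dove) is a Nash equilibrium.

At (Dove, Dove), Anna earns 5; switching to Hawk would give 0, so Anna has no profitable deviation.
Ben earns 6; switching to Hawk would give 5, so Ben has no profitable deviation.
Neither player can gain by a unilateral deviation, so this profile is a Nash equilibrium.

Yes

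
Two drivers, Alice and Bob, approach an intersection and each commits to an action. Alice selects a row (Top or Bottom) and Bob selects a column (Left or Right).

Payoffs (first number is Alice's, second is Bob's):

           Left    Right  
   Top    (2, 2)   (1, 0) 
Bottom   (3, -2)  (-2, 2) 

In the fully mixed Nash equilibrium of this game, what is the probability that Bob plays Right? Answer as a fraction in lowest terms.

Let c be the probability that Bob plays Left. In a completely mixed equilibrium, Alice must be indifferent between Top and Bottom.
Alice's expected payoff from Top is 2c + (1−c); from Bottom it is 3c − 2(1−c).
Setting these equal: c + 1 = 5c − 2, so c = 3/4.
Therefore Bob plays Right with probability 1 − 3/4 = 1/4.

1/4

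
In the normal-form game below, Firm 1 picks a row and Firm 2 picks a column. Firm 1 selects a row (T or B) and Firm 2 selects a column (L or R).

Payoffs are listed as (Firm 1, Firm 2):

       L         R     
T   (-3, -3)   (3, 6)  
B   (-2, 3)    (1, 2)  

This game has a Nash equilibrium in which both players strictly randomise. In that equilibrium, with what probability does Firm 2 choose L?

2/3

Let q be the probability that Firm 2 plays L. In a completely mixed equilibrium, Firm 1 must be indifferent between T and B.
Firm 1's expected payoff from T is −3q + 3(1−q); from B it is −2q + (1−q).
Setting these equal: −6q + 3 = −3q + 1, so q = 2/3.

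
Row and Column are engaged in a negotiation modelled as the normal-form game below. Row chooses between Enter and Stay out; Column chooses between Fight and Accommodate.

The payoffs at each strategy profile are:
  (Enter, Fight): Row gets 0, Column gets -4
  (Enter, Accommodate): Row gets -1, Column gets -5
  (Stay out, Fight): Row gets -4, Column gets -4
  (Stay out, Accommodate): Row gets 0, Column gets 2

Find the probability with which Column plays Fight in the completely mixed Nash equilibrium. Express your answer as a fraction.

Let q be the probability that Column plays Fight. In a completely mixed equilibrium, Row must be indifferent between Enter and Stay out.
Row's expected payoff from Enter is −(1−q); from Stay out it is −4q.
Setting these equal: q − 1 = −4q, so q = 1/5.

1/5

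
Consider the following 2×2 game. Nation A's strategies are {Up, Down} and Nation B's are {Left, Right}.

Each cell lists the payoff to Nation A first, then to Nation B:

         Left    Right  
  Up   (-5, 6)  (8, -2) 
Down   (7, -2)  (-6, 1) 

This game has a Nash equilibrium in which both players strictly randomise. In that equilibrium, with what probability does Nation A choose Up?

3/11

Let r be the probability that Nation A plays Up. In a completely mixed equilibrium, Nation B must be indifferent between Left and Right.
Nation B's expected payoff from Left is 6r − 2(1−r); from Right it is −2r + (1−r).
Setting these equal: 8r − 2 = −3r + 1, so r = 3/11.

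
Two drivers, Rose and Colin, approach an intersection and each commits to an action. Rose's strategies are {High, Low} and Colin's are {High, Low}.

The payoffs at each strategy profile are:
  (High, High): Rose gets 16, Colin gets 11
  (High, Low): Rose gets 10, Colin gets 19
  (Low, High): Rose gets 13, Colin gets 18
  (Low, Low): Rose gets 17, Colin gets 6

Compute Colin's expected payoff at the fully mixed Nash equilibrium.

First find x, the probability Rose plays High, from Colin's indifference between High and Low: 11x + 18(1−x) = 19x + 6(1−x), giving x = 3/5.
Since Colin is indifferent in equilibrium, Colin's expected payoff equals the payoff from either column against (3/5, 2/5). Using High: 11(3/5) + 18(2/5) = 69/5.

69/5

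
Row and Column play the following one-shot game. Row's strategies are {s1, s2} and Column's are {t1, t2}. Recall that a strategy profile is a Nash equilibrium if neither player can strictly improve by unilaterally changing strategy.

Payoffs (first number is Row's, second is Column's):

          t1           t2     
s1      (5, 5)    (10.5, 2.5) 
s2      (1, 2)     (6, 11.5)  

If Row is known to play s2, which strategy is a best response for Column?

Against s2, Column earns 2 from t1 and 11.5 from t2.
So t2 is the best response.

t2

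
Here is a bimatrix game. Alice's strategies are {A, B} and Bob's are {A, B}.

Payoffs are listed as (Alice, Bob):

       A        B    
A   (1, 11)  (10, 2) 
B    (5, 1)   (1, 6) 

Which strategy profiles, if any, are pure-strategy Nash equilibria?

none

(A, A): Alice prefers B (5 > 1) — not an equilibrium.
(A, B): Bob prefers A (11 > 2) — not an equilibrium.
(B, A): Bob prefers B (6 > 1) — not an equilibrium.
(B, B): Alice prefers A (10 > 1) — not an equilibrium.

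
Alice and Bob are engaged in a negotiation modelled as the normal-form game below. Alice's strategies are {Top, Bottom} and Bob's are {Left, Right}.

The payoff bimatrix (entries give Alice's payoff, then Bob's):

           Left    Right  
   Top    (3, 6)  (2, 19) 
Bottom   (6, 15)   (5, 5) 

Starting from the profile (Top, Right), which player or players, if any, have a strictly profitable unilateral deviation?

Alice at (Top, Right) earns 2; deviating to Bottom yields 5 — a strict improvement.
Bob earns 19; deviating to Left yields 6 — not better.
Only Alice has a strictly profitable deviation.

Alice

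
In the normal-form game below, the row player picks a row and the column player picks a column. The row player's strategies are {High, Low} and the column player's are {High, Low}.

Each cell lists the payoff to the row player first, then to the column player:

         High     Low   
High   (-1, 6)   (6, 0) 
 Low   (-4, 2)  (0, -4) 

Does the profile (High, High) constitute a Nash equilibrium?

Yes

At (High, High), the row player earns -1; switching to Low would give -4, so the row player has no profitable deviation.
The column player earns 6; switching to Low would give 0, so the column player has no profitable deviation.
Neither player can gain by a unilateral deviation, so this profile is a Nash equilibrium.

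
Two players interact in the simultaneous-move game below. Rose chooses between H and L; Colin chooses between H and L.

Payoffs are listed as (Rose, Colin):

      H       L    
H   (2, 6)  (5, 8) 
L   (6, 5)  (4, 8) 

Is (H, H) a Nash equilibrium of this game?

No

At (H, H), Rose earns 2; switching to L would give 6, so Rose would deviate.
Colin earns 6; switching to L would give 8, so Colin would deviate.
Since at least one player can profitably deviate, this is not a Nash equilibrium.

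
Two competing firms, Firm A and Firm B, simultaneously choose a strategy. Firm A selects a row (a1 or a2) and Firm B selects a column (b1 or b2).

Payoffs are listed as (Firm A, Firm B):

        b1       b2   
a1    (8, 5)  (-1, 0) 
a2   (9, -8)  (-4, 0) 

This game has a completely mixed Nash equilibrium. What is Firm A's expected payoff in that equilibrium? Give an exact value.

First find y, the probability Firm B plays b1, from Firm A's indifference between a1 and a2: 8y − (1−y) = 9y − 4(1−y), giving y = 3/4.
Since Firm A is indifferent in equilibrium, Firm A's expected payoff equals the payoff from either row against (3/4, 1/4). Using a1: 8(3/4) − (1/4) = 23/4.

23/4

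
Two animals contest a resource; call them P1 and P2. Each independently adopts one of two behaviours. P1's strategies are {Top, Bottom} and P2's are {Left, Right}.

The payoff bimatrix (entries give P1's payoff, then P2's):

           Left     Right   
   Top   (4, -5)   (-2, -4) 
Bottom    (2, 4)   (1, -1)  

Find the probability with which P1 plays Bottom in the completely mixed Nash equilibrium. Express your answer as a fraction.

1/6

Let p be the probability that P1 plays Top. In a completely mixed equilibrium, P2 must be indifferent between Left and Right.
P2's expected payoff from Left is −5p + 4(1−p); from Right it is −4p − (1−p).
Setting these equal: −9p + 4 = −3p − 1, so p = 5/6.
Therefore P1 plays Bottom with probability 1 − 5/6 = 1/6.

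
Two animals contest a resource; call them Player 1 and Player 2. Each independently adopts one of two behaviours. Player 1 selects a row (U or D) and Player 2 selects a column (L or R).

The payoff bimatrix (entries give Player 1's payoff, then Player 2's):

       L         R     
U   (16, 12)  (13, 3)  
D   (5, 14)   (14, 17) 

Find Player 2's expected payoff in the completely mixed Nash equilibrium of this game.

First find p, the probability Player 1 plays U, from Player 2's indifference between L and R: 12p + 14(1−p) = 3p + 17(1−p), giving p = 1/4.
Since Player 2 is indifferent in equilibrium, Player 2's expected payoff equals the payoff from either column against (1/4, 3/4). Using L: 12(1/4) + 14(3/4) = 27/2.

27/2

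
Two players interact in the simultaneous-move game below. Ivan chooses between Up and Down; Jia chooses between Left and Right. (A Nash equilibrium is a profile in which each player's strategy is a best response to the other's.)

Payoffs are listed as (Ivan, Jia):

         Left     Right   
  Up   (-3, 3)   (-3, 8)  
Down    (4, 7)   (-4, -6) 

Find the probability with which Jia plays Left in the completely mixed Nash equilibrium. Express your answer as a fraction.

1/8

Let c be the probability that Jia plays Left. In a completely mixed equilibrium, Ivan must be indifferent between Up and Down.
Ivan's expected payoff from Up is −3c − 3(1−c); from Down it is 4c − 4(1−c).
Setting these equal: -3 = 8c − 4, so c = 1/8.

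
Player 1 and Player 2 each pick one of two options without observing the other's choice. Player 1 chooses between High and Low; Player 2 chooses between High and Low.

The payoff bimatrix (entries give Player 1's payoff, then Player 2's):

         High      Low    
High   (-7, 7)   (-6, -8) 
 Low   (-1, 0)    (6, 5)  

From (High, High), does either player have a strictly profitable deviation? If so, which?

Player 1

Player 1 at (High, High) earns -7; deviating to Low yields -1 — a strict improvement.
Player 2 earns 7; deviating to Low yields -8 — not better.
Only Player 1 has a strictly profitable deviation.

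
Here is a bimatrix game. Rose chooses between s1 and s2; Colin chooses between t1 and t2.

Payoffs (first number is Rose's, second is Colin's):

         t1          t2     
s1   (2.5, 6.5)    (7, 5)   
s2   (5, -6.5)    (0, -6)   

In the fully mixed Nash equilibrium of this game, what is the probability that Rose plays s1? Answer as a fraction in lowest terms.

Let x be the probability that Rose plays s1. In a completely mixed equilibrium, Colin must be indifferent between t1 and t2.
Colin's expected payoff from t1 is 6.5x − 6.5(1−x); from t2 it is 5x − 6(1−x).
Setting these equal: 13x − 6.5 = 11x − 6, so x = 1/4.

1/4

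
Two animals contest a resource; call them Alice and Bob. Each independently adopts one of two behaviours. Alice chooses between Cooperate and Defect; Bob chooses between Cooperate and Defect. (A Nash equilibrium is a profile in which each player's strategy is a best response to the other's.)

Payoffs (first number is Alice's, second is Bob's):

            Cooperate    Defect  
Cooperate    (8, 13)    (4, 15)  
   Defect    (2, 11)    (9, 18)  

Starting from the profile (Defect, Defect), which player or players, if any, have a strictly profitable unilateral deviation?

Alice at (Defect, Defect) earns 9; deviating to Cooperate yields 4 — not better.
Bob earns 18; deviating to Cooperate yields 11 — not better.
Neither player can strictly improve; the profile is a Nash equilibrium.

Neither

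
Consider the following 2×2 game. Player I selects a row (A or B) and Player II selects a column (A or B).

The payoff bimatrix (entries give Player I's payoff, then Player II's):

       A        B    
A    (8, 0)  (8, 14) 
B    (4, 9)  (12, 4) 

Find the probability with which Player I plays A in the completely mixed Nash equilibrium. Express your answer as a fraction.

5/19

Let p be the probability that Player I plays A. In a completely mixed equilibrium, Player II must be indifferent between A and B.
Player II's expected payoff from A is 9(1−p); from B it is 14p + 4(1−p).
Setting these equal: −9p + 9 = 10p + 4, so p = 5/19.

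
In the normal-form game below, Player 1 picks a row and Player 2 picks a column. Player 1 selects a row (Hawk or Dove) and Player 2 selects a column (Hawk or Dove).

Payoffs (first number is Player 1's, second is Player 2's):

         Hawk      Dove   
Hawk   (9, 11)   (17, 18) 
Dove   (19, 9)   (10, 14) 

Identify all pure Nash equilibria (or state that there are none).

(Hawk, Dove)

(Hawk, Hawk): Player 1 prefers Dove (19 > 9); Player 2 prefers Dove (18 > 11) — not an equilibrium.
(Hawk, Dove): Player 1 gets 17 ≥ 10 from Dove, and Player 2 gets 18 ≥ 11 from Hawk — Nash equilibrium.
(Dove, Hawk): Player 2 prefers Dove (14 > 9) — not an equilibrium.
(Dove, Dove): Player 1 prefers Hawk (17 > 10) — not an equilibrium.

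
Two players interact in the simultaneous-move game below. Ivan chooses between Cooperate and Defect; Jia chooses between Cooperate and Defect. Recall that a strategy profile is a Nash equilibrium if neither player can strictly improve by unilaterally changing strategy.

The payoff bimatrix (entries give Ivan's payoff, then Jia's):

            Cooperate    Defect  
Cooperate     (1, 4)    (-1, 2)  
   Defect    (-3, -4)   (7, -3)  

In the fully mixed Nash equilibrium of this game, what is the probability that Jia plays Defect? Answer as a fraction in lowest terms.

Let y be the probability that Jia plays Cooperate. In a completely mixed equilibrium, Ivan must be indifferent between Cooperate and Defect.
Ivan's expected payoff from Cooperate is y − (1−y); from Defect it is −3y + 7(1−y).
Setting these equal: 2y − 1 = −10y + 7, so y = 2/3.
Therefore Jia plays Defect with probability 1 − 2/3 = 1/3.

1/3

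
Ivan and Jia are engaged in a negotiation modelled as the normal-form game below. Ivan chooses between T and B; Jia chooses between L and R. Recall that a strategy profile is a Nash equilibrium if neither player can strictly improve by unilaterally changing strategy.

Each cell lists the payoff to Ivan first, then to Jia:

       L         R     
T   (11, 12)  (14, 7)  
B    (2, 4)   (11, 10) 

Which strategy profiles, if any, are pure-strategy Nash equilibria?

(T, L): Ivan gets 11 ≥ 2 from B, and Jia gets 12 ≥ 7 from R — Nash equilibrium.
(T, R): Jia prefers L (12 > 7) — not an equilibrium.
(B, L): Ivan prefers T (11 > 2); Jia prefers R (10 > 4) — not an equilibrium.
(B, R): Ivan prefers T (14 > 11) — not an equilibrium.

(T, L)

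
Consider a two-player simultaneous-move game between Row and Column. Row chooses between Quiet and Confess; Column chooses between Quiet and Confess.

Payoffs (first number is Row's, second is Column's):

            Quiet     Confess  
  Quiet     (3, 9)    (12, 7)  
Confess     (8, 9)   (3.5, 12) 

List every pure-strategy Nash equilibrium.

none

(Quiet, Quiet): Row prefers Confess (8 > 3) — not an equilibrium.
(Quiet, Confess): Column prefers Quiet (9 > 7) — not an equilibrium.
(Confess, Quiet): Column prefers Confess (12 > 9) — not an equilibrium.
(Confess, Confess): Row prefers Quiet (12 > 3.5) — not an equilibrium.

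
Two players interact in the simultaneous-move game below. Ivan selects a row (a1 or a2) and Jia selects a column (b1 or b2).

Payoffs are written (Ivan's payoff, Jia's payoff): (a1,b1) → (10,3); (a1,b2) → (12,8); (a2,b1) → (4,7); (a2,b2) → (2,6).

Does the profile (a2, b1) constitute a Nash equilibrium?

No

At (a2, b1), Ivan earns 4; switching to a1 would give 10, so Ivan would deviate.
Jia earns 7; switching to b2 would give 6, so Jia has no profitable deviation.
Since at least one player can profitably deviate, this is not a Nash equilibrium.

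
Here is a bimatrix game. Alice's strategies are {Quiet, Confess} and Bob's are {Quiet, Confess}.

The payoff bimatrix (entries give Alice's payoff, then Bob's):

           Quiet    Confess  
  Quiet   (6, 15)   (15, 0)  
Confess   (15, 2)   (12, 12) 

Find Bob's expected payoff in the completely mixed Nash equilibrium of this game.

First find x, the probability Alice plays Quiet, from Bob's indifference between Quiet and Confess: 15x + 2(1−x) = 12(1−x), giving x = 2/5.
Since Bob is indifferent in equilibrium, Bob's expected payoff equals the payoff from either column against (2/5, 3/5). Using Quiet: 15(2/5) + 2(3/5) = 36/5.

36/5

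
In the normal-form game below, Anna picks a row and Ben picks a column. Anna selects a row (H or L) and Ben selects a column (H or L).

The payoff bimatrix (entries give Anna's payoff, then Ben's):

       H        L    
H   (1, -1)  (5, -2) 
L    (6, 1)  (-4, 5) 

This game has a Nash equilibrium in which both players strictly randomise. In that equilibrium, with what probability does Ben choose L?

Let y be the probability that Ben plays H. In a completely mixed equilibrium, Anna must be indifferent between H and L.
Anna's expected payoff from H is y + 5(1−y); from L it is 6y − 4(1−y).
Setting these equal: −4y + 5 = 10y − 4, so y = 9/14.
Therefore Ben plays L with probability 1 − 9/14 = 5/14.

5/14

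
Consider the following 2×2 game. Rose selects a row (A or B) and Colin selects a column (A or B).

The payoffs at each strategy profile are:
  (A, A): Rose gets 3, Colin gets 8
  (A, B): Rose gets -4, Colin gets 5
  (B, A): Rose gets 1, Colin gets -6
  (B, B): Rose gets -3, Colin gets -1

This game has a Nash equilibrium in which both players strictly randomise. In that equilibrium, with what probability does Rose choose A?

Let r be the probability that Rose plays A. In a completely mixed equilibrium, Colin must be indifferent between A and B.
Colin's expected payoff from A is 8r − 6(1−r); from B it is 5r − (1−r).
Setting these equal: 14r − 6 = 6r − 1, so r = 5/8.

5/8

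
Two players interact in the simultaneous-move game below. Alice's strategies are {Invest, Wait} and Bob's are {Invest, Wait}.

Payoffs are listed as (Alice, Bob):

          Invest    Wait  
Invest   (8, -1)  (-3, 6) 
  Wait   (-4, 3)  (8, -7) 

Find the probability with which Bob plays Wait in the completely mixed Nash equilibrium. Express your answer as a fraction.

Let q be the probability that Bob plays Invest. In a completely mixed equilibrium, Alice must be indifferent between Invest and Wait.
Alice's expected payoff from Invest is 8q − 3(1−q); from Wait it is −4q + 8(1−q).
Setting these equal: 11q − 3 = −12q + 8, so q = 11/23.
Therefore Bob plays Wait with probability 1 − 11/23 = 12/23.

12/23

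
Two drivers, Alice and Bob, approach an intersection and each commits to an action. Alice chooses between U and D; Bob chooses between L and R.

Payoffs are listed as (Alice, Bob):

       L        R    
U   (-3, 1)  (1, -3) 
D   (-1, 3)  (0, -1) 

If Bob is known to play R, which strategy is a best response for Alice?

U

Against R, Alice earns 1 from U and 0 from D.
So U is the best response.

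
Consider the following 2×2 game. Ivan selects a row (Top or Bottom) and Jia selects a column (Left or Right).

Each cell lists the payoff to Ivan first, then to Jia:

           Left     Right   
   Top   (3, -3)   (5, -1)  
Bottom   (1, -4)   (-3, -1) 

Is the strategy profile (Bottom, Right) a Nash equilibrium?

No

At (Bottom, Right), Ivan earns -3; switching to Top would give 5, so Ivan would deviate.
Jia earns -1; switching to Left would give -4, so Jia has no profitable deviation.
Since at least one player can profitably deviate, this is not a Nash equilibrium.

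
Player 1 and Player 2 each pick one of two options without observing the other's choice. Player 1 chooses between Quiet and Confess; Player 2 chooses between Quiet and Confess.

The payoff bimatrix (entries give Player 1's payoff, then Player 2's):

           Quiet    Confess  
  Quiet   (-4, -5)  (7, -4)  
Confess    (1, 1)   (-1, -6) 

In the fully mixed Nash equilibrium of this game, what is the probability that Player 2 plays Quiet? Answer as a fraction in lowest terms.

Let q be the probability that Player 2 plays Quiet. In a completely mixed equilibrium, Player 1 must be indifferent between Quiet and Confess.
Player 1's expected payoff from Quiet is −4q + 7(1−q); from Confess it is q − (1−q).
Setting these equal: −11q + 7 = 2q − 1, so q = 8/13.

8/13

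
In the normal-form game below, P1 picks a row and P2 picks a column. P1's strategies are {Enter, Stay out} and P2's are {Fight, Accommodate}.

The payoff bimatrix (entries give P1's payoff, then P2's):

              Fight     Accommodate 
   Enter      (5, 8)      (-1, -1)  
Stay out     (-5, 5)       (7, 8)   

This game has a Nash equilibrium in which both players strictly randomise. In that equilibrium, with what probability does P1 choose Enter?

1/4

Let p be the probability that P1 plays Enter. In a completely mixed equilibrium, P2 must be indifferent between Fight and Accommodate.
P2's expected payoff from Fight is 8p + 5(1−p); from Accommodate it is −p + 8(1−p).
Setting these equal: 3p + 5 = −9p + 8, so p = 1/4.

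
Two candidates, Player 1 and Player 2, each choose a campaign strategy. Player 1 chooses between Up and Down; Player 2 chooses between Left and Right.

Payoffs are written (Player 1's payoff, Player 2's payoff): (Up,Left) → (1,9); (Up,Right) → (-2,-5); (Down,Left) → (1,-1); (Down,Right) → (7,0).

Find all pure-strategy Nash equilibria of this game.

(Up, Left) and (Down, Right)

(Up, Left): Player 1 gets 1 ≥ 1 from Down, and Player 2 gets 9 ≥ -5 from Right — Nash equilibrium.
(Up, Right): Player 1 prefers Down (7 > -2); Player 2 prefers Left (9 > -5) — not an equilibrium.
(Down, Left): Player 2 prefers Right (0 > -1) — not an equilibrium.
(Down, Right): Player 1 gets 7 ≥ -2 from Up, and Player 2 gets 0 ≥ -1 from Left — Nash equilibrium.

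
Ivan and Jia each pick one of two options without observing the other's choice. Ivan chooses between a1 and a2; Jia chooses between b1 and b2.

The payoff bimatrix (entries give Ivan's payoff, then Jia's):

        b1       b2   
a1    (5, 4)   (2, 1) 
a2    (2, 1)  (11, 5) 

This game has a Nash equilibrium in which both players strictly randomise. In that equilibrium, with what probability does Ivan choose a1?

Let p be the probability that Ivan plays a1. In a completely mixed equilibrium, Jia must be indifferent between b1 and b2.
Jia's expected payoff from b1 is 4p + (1−p); from b2 it is p + 5(1−p).
Setting these equal: 3p + 1 = −4p + 5, so p = 4/7.

4/7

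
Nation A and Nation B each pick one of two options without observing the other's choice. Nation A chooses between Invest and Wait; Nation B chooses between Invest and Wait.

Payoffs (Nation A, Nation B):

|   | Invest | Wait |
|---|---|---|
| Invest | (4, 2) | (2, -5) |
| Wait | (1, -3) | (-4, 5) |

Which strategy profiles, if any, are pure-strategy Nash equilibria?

(Invest, Invest)

(Invest, Invest): Nation A gets 4 ≥ 1 from Wait, and Nation B gets 2 ≥ -5 from Wait — Nash equilibrium.
(Invest, Wait): Nation B prefers Invest (2 > -5) — not an equilibrium.
(Wait, Invest): Nation A prefers Invest (4 > 1); Nation B prefers Wait (5 > -3) — not an equilibrium.
(Wait, Wait): Nation A prefers Invest (2 > -4) — not an equilibrium.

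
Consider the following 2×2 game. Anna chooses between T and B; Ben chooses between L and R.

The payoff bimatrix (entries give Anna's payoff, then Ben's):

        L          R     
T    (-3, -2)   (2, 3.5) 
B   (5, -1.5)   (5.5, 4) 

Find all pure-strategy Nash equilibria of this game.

(B, R)

(T, L): Anna prefers B (5 > -3); Ben prefers R (3.5 > -2) — not an equilibrium.
(T, R): Anna prefers B (5.5 > 2) — not an equilibrium.
(B, L): Ben prefers R (4 > -1.5) — not an equilibrium.
(B, R): Anna gets 5.5 ≥ 2 from T, and Ben gets 4 ≥ -1.5 from L — Nash equilibrium.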